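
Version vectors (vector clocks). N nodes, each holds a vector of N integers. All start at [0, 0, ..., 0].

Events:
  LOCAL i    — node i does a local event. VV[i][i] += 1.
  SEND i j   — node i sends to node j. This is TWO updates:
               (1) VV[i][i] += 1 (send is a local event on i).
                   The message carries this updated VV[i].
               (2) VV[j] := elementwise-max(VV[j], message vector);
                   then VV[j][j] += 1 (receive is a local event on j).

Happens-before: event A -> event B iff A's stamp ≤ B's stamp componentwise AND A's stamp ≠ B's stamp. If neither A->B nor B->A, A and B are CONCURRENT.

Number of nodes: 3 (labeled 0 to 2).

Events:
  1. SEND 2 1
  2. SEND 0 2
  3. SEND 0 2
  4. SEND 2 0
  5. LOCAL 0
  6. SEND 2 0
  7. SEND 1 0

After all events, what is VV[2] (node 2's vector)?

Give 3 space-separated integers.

Answer: 2 0 5

Derivation:
Initial: VV[0]=[0, 0, 0]
Initial: VV[1]=[0, 0, 0]
Initial: VV[2]=[0, 0, 0]
Event 1: SEND 2->1: VV[2][2]++ -> VV[2]=[0, 0, 1], msg_vec=[0, 0, 1]; VV[1]=max(VV[1],msg_vec) then VV[1][1]++ -> VV[1]=[0, 1, 1]
Event 2: SEND 0->2: VV[0][0]++ -> VV[0]=[1, 0, 0], msg_vec=[1, 0, 0]; VV[2]=max(VV[2],msg_vec) then VV[2][2]++ -> VV[2]=[1, 0, 2]
Event 3: SEND 0->2: VV[0][0]++ -> VV[0]=[2, 0, 0], msg_vec=[2, 0, 0]; VV[2]=max(VV[2],msg_vec) then VV[2][2]++ -> VV[2]=[2, 0, 3]
Event 4: SEND 2->0: VV[2][2]++ -> VV[2]=[2, 0, 4], msg_vec=[2, 0, 4]; VV[0]=max(VV[0],msg_vec) then VV[0][0]++ -> VV[0]=[3, 0, 4]
Event 5: LOCAL 0: VV[0][0]++ -> VV[0]=[4, 0, 4]
Event 6: SEND 2->0: VV[2][2]++ -> VV[2]=[2, 0, 5], msg_vec=[2, 0, 5]; VV[0]=max(VV[0],msg_vec) then VV[0][0]++ -> VV[0]=[5, 0, 5]
Event 7: SEND 1->0: VV[1][1]++ -> VV[1]=[0, 2, 1], msg_vec=[0, 2, 1]; VV[0]=max(VV[0],msg_vec) then VV[0][0]++ -> VV[0]=[6, 2, 5]
Final vectors: VV[0]=[6, 2, 5]; VV[1]=[0, 2, 1]; VV[2]=[2, 0, 5]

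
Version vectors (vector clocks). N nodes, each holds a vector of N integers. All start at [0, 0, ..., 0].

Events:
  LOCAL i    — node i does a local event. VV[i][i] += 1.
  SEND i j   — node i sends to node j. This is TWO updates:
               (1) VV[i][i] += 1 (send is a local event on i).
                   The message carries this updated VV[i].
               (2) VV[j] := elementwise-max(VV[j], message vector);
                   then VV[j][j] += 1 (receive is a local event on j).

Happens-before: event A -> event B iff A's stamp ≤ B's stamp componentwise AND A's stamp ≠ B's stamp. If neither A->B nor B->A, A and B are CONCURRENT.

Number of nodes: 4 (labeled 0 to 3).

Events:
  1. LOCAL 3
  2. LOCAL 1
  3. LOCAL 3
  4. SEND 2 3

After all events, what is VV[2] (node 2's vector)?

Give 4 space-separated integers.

Initial: VV[0]=[0, 0, 0, 0]
Initial: VV[1]=[0, 0, 0, 0]
Initial: VV[2]=[0, 0, 0, 0]
Initial: VV[3]=[0, 0, 0, 0]
Event 1: LOCAL 3: VV[3][3]++ -> VV[3]=[0, 0, 0, 1]
Event 2: LOCAL 1: VV[1][1]++ -> VV[1]=[0, 1, 0, 0]
Event 3: LOCAL 3: VV[3][3]++ -> VV[3]=[0, 0, 0, 2]
Event 4: SEND 2->3: VV[2][2]++ -> VV[2]=[0, 0, 1, 0], msg_vec=[0, 0, 1, 0]; VV[3]=max(VV[3],msg_vec) then VV[3][3]++ -> VV[3]=[0, 0, 1, 3]
Final vectors: VV[0]=[0, 0, 0, 0]; VV[1]=[0, 1, 0, 0]; VV[2]=[0, 0, 1, 0]; VV[3]=[0, 0, 1, 3]

Answer: 0 0 1 0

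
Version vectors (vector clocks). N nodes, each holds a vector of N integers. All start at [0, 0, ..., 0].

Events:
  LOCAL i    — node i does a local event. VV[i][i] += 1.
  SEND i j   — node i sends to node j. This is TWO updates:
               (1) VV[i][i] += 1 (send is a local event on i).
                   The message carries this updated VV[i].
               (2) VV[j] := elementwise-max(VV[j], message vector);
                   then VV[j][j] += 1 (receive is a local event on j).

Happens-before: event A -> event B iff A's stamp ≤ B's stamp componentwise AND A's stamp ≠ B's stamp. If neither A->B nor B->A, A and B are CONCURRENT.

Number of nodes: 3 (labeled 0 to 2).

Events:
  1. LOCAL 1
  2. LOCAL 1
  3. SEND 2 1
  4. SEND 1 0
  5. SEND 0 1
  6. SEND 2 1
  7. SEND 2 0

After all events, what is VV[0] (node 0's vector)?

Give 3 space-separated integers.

Initial: VV[0]=[0, 0, 0]
Initial: VV[1]=[0, 0, 0]
Initial: VV[2]=[0, 0, 0]
Event 1: LOCAL 1: VV[1][1]++ -> VV[1]=[0, 1, 0]
Event 2: LOCAL 1: VV[1][1]++ -> VV[1]=[0, 2, 0]
Event 3: SEND 2->1: VV[2][2]++ -> VV[2]=[0, 0, 1], msg_vec=[0, 0, 1]; VV[1]=max(VV[1],msg_vec) then VV[1][1]++ -> VV[1]=[0, 3, 1]
Event 4: SEND 1->0: VV[1][1]++ -> VV[1]=[0, 4, 1], msg_vec=[0, 4, 1]; VV[0]=max(VV[0],msg_vec) then VV[0][0]++ -> VV[0]=[1, 4, 1]
Event 5: SEND 0->1: VV[0][0]++ -> VV[0]=[2, 4, 1], msg_vec=[2, 4, 1]; VV[1]=max(VV[1],msg_vec) then VV[1][1]++ -> VV[1]=[2, 5, 1]
Event 6: SEND 2->1: VV[2][2]++ -> VV[2]=[0, 0, 2], msg_vec=[0, 0, 2]; VV[1]=max(VV[1],msg_vec) then VV[1][1]++ -> VV[1]=[2, 6, 2]
Event 7: SEND 2->0: VV[2][2]++ -> VV[2]=[0, 0, 3], msg_vec=[0, 0, 3]; VV[0]=max(VV[0],msg_vec) then VV[0][0]++ -> VV[0]=[3, 4, 3]
Final vectors: VV[0]=[3, 4, 3]; VV[1]=[2, 6, 2]; VV[2]=[0, 0, 3]

Answer: 3 4 3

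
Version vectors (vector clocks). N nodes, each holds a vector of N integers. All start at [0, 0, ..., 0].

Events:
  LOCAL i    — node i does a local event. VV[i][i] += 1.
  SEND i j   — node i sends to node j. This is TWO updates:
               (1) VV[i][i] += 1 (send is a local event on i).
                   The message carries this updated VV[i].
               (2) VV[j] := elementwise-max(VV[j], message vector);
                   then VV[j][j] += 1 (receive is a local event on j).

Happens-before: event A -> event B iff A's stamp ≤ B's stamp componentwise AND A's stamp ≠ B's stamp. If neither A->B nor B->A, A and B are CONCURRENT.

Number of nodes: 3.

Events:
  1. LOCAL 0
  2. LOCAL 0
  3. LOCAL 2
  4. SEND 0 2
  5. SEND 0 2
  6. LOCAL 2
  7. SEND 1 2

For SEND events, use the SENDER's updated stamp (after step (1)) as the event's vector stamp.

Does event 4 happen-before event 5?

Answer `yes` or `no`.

Initial: VV[0]=[0, 0, 0]
Initial: VV[1]=[0, 0, 0]
Initial: VV[2]=[0, 0, 0]
Event 1: LOCAL 0: VV[0][0]++ -> VV[0]=[1, 0, 0]
Event 2: LOCAL 0: VV[0][0]++ -> VV[0]=[2, 0, 0]
Event 3: LOCAL 2: VV[2][2]++ -> VV[2]=[0, 0, 1]
Event 4: SEND 0->2: VV[0][0]++ -> VV[0]=[3, 0, 0], msg_vec=[3, 0, 0]; VV[2]=max(VV[2],msg_vec) then VV[2][2]++ -> VV[2]=[3, 0, 2]
Event 5: SEND 0->2: VV[0][0]++ -> VV[0]=[4, 0, 0], msg_vec=[4, 0, 0]; VV[2]=max(VV[2],msg_vec) then VV[2][2]++ -> VV[2]=[4, 0, 3]
Event 6: LOCAL 2: VV[2][2]++ -> VV[2]=[4, 0, 4]
Event 7: SEND 1->2: VV[1][1]++ -> VV[1]=[0, 1, 0], msg_vec=[0, 1, 0]; VV[2]=max(VV[2],msg_vec) then VV[2][2]++ -> VV[2]=[4, 1, 5]
Event 4 stamp: [3, 0, 0]
Event 5 stamp: [4, 0, 0]
[3, 0, 0] <= [4, 0, 0]? True. Equal? False. Happens-before: True

Answer: yes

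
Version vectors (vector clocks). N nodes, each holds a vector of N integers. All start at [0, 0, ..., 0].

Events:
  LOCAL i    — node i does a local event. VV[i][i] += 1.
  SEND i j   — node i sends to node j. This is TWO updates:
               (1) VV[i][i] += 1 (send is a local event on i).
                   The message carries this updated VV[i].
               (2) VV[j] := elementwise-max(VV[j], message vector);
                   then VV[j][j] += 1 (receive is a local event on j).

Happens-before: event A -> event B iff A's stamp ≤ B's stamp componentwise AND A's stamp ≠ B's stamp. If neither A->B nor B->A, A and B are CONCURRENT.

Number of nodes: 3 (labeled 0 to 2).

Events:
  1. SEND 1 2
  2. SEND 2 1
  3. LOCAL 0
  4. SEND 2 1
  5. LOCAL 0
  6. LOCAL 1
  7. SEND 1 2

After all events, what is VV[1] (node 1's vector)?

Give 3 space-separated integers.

Initial: VV[0]=[0, 0, 0]
Initial: VV[1]=[0, 0, 0]
Initial: VV[2]=[0, 0, 0]
Event 1: SEND 1->2: VV[1][1]++ -> VV[1]=[0, 1, 0], msg_vec=[0, 1, 0]; VV[2]=max(VV[2],msg_vec) then VV[2][2]++ -> VV[2]=[0, 1, 1]
Event 2: SEND 2->1: VV[2][2]++ -> VV[2]=[0, 1, 2], msg_vec=[0, 1, 2]; VV[1]=max(VV[1],msg_vec) then VV[1][1]++ -> VV[1]=[0, 2, 2]
Event 3: LOCAL 0: VV[0][0]++ -> VV[0]=[1, 0, 0]
Event 4: SEND 2->1: VV[2][2]++ -> VV[2]=[0, 1, 3], msg_vec=[0, 1, 3]; VV[1]=max(VV[1],msg_vec) then VV[1][1]++ -> VV[1]=[0, 3, 3]
Event 5: LOCAL 0: VV[0][0]++ -> VV[0]=[2, 0, 0]
Event 6: LOCAL 1: VV[1][1]++ -> VV[1]=[0, 4, 3]
Event 7: SEND 1->2: VV[1][1]++ -> VV[1]=[0, 5, 3], msg_vec=[0, 5, 3]; VV[2]=max(VV[2],msg_vec) then VV[2][2]++ -> VV[2]=[0, 5, 4]
Final vectors: VV[0]=[2, 0, 0]; VV[1]=[0, 5, 3]; VV[2]=[0, 5, 4]

Answer: 0 5 3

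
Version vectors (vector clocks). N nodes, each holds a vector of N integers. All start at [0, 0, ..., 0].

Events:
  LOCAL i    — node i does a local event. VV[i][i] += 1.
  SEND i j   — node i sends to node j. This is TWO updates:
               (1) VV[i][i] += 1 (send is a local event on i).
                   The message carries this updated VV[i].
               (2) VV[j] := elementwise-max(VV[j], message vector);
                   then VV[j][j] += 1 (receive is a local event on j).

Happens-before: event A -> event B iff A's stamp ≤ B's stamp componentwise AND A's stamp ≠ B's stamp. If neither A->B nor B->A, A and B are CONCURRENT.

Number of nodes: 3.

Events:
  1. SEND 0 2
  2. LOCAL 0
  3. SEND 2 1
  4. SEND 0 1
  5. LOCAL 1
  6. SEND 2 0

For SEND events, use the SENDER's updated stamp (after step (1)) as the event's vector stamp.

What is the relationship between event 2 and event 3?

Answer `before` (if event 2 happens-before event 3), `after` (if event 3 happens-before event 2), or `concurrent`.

Initial: VV[0]=[0, 0, 0]
Initial: VV[1]=[0, 0, 0]
Initial: VV[2]=[0, 0, 0]
Event 1: SEND 0->2: VV[0][0]++ -> VV[0]=[1, 0, 0], msg_vec=[1, 0, 0]; VV[2]=max(VV[2],msg_vec) then VV[2][2]++ -> VV[2]=[1, 0, 1]
Event 2: LOCAL 0: VV[0][0]++ -> VV[0]=[2, 0, 0]
Event 3: SEND 2->1: VV[2][2]++ -> VV[2]=[1, 0, 2], msg_vec=[1, 0, 2]; VV[1]=max(VV[1],msg_vec) then VV[1][1]++ -> VV[1]=[1, 1, 2]
Event 4: SEND 0->1: VV[0][0]++ -> VV[0]=[3, 0, 0], msg_vec=[3, 0, 0]; VV[1]=max(VV[1],msg_vec) then VV[1][1]++ -> VV[1]=[3, 2, 2]
Event 5: LOCAL 1: VV[1][1]++ -> VV[1]=[3, 3, 2]
Event 6: SEND 2->0: VV[2][2]++ -> VV[2]=[1, 0, 3], msg_vec=[1, 0, 3]; VV[0]=max(VV[0],msg_vec) then VV[0][0]++ -> VV[0]=[4, 0, 3]
Event 2 stamp: [2, 0, 0]
Event 3 stamp: [1, 0, 2]
[2, 0, 0] <= [1, 0, 2]? False
[1, 0, 2] <= [2, 0, 0]? False
Relation: concurrent

Answer: concurrent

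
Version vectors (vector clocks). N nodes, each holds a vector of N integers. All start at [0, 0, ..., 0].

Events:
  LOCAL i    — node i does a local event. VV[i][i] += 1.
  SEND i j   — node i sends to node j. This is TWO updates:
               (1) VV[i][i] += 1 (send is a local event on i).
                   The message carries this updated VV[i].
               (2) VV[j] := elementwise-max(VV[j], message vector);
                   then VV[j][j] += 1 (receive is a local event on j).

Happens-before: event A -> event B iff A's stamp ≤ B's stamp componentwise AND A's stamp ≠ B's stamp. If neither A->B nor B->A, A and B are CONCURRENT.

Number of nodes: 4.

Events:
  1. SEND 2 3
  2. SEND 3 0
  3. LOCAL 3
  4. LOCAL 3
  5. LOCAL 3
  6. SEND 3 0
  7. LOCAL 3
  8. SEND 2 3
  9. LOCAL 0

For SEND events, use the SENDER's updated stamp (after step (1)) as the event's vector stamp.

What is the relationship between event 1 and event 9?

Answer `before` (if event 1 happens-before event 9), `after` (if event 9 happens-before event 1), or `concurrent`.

Answer: before

Derivation:
Initial: VV[0]=[0, 0, 0, 0]
Initial: VV[1]=[0, 0, 0, 0]
Initial: VV[2]=[0, 0, 0, 0]
Initial: VV[3]=[0, 0, 0, 0]
Event 1: SEND 2->3: VV[2][2]++ -> VV[2]=[0, 0, 1, 0], msg_vec=[0, 0, 1, 0]; VV[3]=max(VV[3],msg_vec) then VV[3][3]++ -> VV[3]=[0, 0, 1, 1]
Event 2: SEND 3->0: VV[3][3]++ -> VV[3]=[0, 0, 1, 2], msg_vec=[0, 0, 1, 2]; VV[0]=max(VV[0],msg_vec) then VV[0][0]++ -> VV[0]=[1, 0, 1, 2]
Event 3: LOCAL 3: VV[3][3]++ -> VV[3]=[0, 0, 1, 3]
Event 4: LOCAL 3: VV[3][3]++ -> VV[3]=[0, 0, 1, 4]
Event 5: LOCAL 3: VV[3][3]++ -> VV[3]=[0, 0, 1, 5]
Event 6: SEND 3->0: VV[3][3]++ -> VV[3]=[0, 0, 1, 6], msg_vec=[0, 0, 1, 6]; VV[0]=max(VV[0],msg_vec) then VV[0][0]++ -> VV[0]=[2, 0, 1, 6]
Event 7: LOCAL 3: VV[3][3]++ -> VV[3]=[0, 0, 1, 7]
Event 8: SEND 2->3: VV[2][2]++ -> VV[2]=[0, 0, 2, 0], msg_vec=[0, 0, 2, 0]; VV[3]=max(VV[3],msg_vec) then VV[3][3]++ -> VV[3]=[0, 0, 2, 8]
Event 9: LOCAL 0: VV[0][0]++ -> VV[0]=[3, 0, 1, 6]
Event 1 stamp: [0, 0, 1, 0]
Event 9 stamp: [3, 0, 1, 6]
[0, 0, 1, 0] <= [3, 0, 1, 6]? True
[3, 0, 1, 6] <= [0, 0, 1, 0]? False
Relation: before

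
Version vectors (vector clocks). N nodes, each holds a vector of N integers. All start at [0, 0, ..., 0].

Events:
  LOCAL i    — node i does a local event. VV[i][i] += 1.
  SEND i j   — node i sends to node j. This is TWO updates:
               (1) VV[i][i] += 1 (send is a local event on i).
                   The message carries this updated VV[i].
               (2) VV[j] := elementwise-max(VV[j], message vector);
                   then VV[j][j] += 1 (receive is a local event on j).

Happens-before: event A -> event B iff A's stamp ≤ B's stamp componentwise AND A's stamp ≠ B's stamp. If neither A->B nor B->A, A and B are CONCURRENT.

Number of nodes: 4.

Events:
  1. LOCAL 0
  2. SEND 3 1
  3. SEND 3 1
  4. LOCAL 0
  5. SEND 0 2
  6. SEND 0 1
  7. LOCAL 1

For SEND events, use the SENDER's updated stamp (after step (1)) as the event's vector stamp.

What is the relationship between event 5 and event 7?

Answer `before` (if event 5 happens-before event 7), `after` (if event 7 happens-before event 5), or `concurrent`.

Answer: before

Derivation:
Initial: VV[0]=[0, 0, 0, 0]
Initial: VV[1]=[0, 0, 0, 0]
Initial: VV[2]=[0, 0, 0, 0]
Initial: VV[3]=[0, 0, 0, 0]
Event 1: LOCAL 0: VV[0][0]++ -> VV[0]=[1, 0, 0, 0]
Event 2: SEND 3->1: VV[3][3]++ -> VV[3]=[0, 0, 0, 1], msg_vec=[0, 0, 0, 1]; VV[1]=max(VV[1],msg_vec) then VV[1][1]++ -> VV[1]=[0, 1, 0, 1]
Event 3: SEND 3->1: VV[3][3]++ -> VV[3]=[0, 0, 0, 2], msg_vec=[0, 0, 0, 2]; VV[1]=max(VV[1],msg_vec) then VV[1][1]++ -> VV[1]=[0, 2, 0, 2]
Event 4: LOCAL 0: VV[0][0]++ -> VV[0]=[2, 0, 0, 0]
Event 5: SEND 0->2: VV[0][0]++ -> VV[0]=[3, 0, 0, 0], msg_vec=[3, 0, 0, 0]; VV[2]=max(VV[2],msg_vec) then VV[2][2]++ -> VV[2]=[3, 0, 1, 0]
Event 6: SEND 0->1: VV[0][0]++ -> VV[0]=[4, 0, 0, 0], msg_vec=[4, 0, 0, 0]; VV[1]=max(VV[1],msg_vec) then VV[1][1]++ -> VV[1]=[4, 3, 0, 2]
Event 7: LOCAL 1: VV[1][1]++ -> VV[1]=[4, 4, 0, 2]
Event 5 stamp: [3, 0, 0, 0]
Event 7 stamp: [4, 4, 0, 2]
[3, 0, 0, 0] <= [4, 4, 0, 2]? True
[4, 4, 0, 2] <= [3, 0, 0, 0]? False
Relation: before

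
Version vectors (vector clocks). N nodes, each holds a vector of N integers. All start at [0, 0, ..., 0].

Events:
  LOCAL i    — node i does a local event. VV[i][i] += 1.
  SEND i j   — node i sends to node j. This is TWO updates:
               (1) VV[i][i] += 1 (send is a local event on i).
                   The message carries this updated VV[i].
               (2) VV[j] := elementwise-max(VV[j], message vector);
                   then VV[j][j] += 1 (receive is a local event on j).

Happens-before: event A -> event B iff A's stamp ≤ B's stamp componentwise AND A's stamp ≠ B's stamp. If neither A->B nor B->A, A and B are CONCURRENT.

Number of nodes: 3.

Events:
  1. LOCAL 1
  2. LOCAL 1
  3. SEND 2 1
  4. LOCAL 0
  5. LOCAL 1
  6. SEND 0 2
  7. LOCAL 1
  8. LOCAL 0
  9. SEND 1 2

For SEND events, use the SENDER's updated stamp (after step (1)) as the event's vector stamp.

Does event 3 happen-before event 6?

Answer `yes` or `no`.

Answer: no

Derivation:
Initial: VV[0]=[0, 0, 0]
Initial: VV[1]=[0, 0, 0]
Initial: VV[2]=[0, 0, 0]
Event 1: LOCAL 1: VV[1][1]++ -> VV[1]=[0, 1, 0]
Event 2: LOCAL 1: VV[1][1]++ -> VV[1]=[0, 2, 0]
Event 3: SEND 2->1: VV[2][2]++ -> VV[2]=[0, 0, 1], msg_vec=[0, 0, 1]; VV[1]=max(VV[1],msg_vec) then VV[1][1]++ -> VV[1]=[0, 3, 1]
Event 4: LOCAL 0: VV[0][0]++ -> VV[0]=[1, 0, 0]
Event 5: LOCAL 1: VV[1][1]++ -> VV[1]=[0, 4, 1]
Event 6: SEND 0->2: VV[0][0]++ -> VV[0]=[2, 0, 0], msg_vec=[2, 0, 0]; VV[2]=max(VV[2],msg_vec) then VV[2][2]++ -> VV[2]=[2, 0, 2]
Event 7: LOCAL 1: VV[1][1]++ -> VV[1]=[0, 5, 1]
Event 8: LOCAL 0: VV[0][0]++ -> VV[0]=[3, 0, 0]
Event 9: SEND 1->2: VV[1][1]++ -> VV[1]=[0, 6, 1], msg_vec=[0, 6, 1]; VV[2]=max(VV[2],msg_vec) then VV[2][2]++ -> VV[2]=[2, 6, 3]
Event 3 stamp: [0, 0, 1]
Event 6 stamp: [2, 0, 0]
[0, 0, 1] <= [2, 0, 0]? False. Equal? False. Happens-before: False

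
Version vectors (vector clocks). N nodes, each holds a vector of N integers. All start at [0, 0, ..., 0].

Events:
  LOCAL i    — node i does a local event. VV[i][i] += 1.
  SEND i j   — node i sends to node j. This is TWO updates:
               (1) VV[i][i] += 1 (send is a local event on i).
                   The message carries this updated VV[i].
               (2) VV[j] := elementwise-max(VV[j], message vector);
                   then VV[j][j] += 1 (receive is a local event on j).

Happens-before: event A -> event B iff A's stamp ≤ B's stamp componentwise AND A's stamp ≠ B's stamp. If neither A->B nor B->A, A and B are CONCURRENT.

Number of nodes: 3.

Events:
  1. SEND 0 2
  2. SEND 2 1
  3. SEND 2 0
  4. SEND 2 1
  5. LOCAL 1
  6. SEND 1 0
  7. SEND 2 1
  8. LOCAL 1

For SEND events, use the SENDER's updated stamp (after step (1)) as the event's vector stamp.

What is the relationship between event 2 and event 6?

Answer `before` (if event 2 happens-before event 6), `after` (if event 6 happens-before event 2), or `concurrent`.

Answer: before

Derivation:
Initial: VV[0]=[0, 0, 0]
Initial: VV[1]=[0, 0, 0]
Initial: VV[2]=[0, 0, 0]
Event 1: SEND 0->2: VV[0][0]++ -> VV[0]=[1, 0, 0], msg_vec=[1, 0, 0]; VV[2]=max(VV[2],msg_vec) then VV[2][2]++ -> VV[2]=[1, 0, 1]
Event 2: SEND 2->1: VV[2][2]++ -> VV[2]=[1, 0, 2], msg_vec=[1, 0, 2]; VV[1]=max(VV[1],msg_vec) then VV[1][1]++ -> VV[1]=[1, 1, 2]
Event 3: SEND 2->0: VV[2][2]++ -> VV[2]=[1, 0, 3], msg_vec=[1, 0, 3]; VV[0]=max(VV[0],msg_vec) then VV[0][0]++ -> VV[0]=[2, 0, 3]
Event 4: SEND 2->1: VV[2][2]++ -> VV[2]=[1, 0, 4], msg_vec=[1, 0, 4]; VV[1]=max(VV[1],msg_vec) then VV[1][1]++ -> VV[1]=[1, 2, 4]
Event 5: LOCAL 1: VV[1][1]++ -> VV[1]=[1, 3, 4]
Event 6: SEND 1->0: VV[1][1]++ -> VV[1]=[1, 4, 4], msg_vec=[1, 4, 4]; VV[0]=max(VV[0],msg_vec) then VV[0][0]++ -> VV[0]=[3, 4, 4]
Event 7: SEND 2->1: VV[2][2]++ -> VV[2]=[1, 0, 5], msg_vec=[1, 0, 5]; VV[1]=max(VV[1],msg_vec) then VV[1][1]++ -> VV[1]=[1, 5, 5]
Event 8: LOCAL 1: VV[1][1]++ -> VV[1]=[1, 6, 5]
Event 2 stamp: [1, 0, 2]
Event 6 stamp: [1, 4, 4]
[1, 0, 2] <= [1, 4, 4]? True
[1, 4, 4] <= [1, 0, 2]? False
Relation: before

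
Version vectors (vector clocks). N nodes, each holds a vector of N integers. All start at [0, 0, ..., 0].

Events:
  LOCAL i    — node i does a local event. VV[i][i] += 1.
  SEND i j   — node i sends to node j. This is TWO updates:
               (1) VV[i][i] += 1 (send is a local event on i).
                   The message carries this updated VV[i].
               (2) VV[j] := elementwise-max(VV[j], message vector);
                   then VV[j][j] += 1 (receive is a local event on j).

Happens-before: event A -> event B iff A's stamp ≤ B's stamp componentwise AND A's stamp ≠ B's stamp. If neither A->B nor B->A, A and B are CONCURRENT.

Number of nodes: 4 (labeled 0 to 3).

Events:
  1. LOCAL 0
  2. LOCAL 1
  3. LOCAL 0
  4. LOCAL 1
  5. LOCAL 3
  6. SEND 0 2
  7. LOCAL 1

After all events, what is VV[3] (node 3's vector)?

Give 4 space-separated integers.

Answer: 0 0 0 1

Derivation:
Initial: VV[0]=[0, 0, 0, 0]
Initial: VV[1]=[0, 0, 0, 0]
Initial: VV[2]=[0, 0, 0, 0]
Initial: VV[3]=[0, 0, 0, 0]
Event 1: LOCAL 0: VV[0][0]++ -> VV[0]=[1, 0, 0, 0]
Event 2: LOCAL 1: VV[1][1]++ -> VV[1]=[0, 1, 0, 0]
Event 3: LOCAL 0: VV[0][0]++ -> VV[0]=[2, 0, 0, 0]
Event 4: LOCAL 1: VV[1][1]++ -> VV[1]=[0, 2, 0, 0]
Event 5: LOCAL 3: VV[3][3]++ -> VV[3]=[0, 0, 0, 1]
Event 6: SEND 0->2: VV[0][0]++ -> VV[0]=[3, 0, 0, 0], msg_vec=[3, 0, 0, 0]; VV[2]=max(VV[2],msg_vec) then VV[2][2]++ -> VV[2]=[3, 0, 1, 0]
Event 7: LOCAL 1: VV[1][1]++ -> VV[1]=[0, 3, 0, 0]
Final vectors: VV[0]=[3, 0, 0, 0]; VV[1]=[0, 3, 0, 0]; VV[2]=[3, 0, 1, 0]; VV[3]=[0, 0, 0, 1]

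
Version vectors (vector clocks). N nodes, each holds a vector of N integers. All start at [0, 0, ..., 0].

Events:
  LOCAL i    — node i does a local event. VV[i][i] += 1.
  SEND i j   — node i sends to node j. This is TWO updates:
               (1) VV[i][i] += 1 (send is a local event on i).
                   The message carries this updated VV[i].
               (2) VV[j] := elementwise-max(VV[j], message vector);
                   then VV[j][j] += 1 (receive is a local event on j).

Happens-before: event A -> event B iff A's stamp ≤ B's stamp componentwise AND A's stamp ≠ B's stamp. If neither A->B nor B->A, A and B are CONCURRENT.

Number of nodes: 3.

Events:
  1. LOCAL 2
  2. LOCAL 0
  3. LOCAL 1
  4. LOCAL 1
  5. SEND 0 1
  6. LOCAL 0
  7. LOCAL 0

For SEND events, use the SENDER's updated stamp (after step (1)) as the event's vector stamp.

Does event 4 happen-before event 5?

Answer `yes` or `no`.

Initial: VV[0]=[0, 0, 0]
Initial: VV[1]=[0, 0, 0]
Initial: VV[2]=[0, 0, 0]
Event 1: LOCAL 2: VV[2][2]++ -> VV[2]=[0, 0, 1]
Event 2: LOCAL 0: VV[0][0]++ -> VV[0]=[1, 0, 0]
Event 3: LOCAL 1: VV[1][1]++ -> VV[1]=[0, 1, 0]
Event 4: LOCAL 1: VV[1][1]++ -> VV[1]=[0, 2, 0]
Event 5: SEND 0->1: VV[0][0]++ -> VV[0]=[2, 0, 0], msg_vec=[2, 0, 0]; VV[1]=max(VV[1],msg_vec) then VV[1][1]++ -> VV[1]=[2, 3, 0]
Event 6: LOCAL 0: VV[0][0]++ -> VV[0]=[3, 0, 0]
Event 7: LOCAL 0: VV[0][0]++ -> VV[0]=[4, 0, 0]
Event 4 stamp: [0, 2, 0]
Event 5 stamp: [2, 0, 0]
[0, 2, 0] <= [2, 0, 0]? False. Equal? False. Happens-before: False

Answer: no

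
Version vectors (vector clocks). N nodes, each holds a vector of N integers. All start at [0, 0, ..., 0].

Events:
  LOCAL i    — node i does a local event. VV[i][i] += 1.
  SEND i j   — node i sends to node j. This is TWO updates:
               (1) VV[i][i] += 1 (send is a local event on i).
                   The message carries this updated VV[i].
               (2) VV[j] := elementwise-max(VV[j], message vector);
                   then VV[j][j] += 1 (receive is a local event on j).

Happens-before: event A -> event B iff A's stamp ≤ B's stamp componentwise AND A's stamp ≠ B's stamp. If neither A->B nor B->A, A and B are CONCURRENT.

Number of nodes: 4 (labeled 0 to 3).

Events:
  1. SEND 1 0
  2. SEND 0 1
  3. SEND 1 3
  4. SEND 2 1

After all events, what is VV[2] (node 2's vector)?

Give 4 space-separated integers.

Answer: 0 0 1 0

Derivation:
Initial: VV[0]=[0, 0, 0, 0]
Initial: VV[1]=[0, 0, 0, 0]
Initial: VV[2]=[0, 0, 0, 0]
Initial: VV[3]=[0, 0, 0, 0]
Event 1: SEND 1->0: VV[1][1]++ -> VV[1]=[0, 1, 0, 0], msg_vec=[0, 1, 0, 0]; VV[0]=max(VV[0],msg_vec) then VV[0][0]++ -> VV[0]=[1, 1, 0, 0]
Event 2: SEND 0->1: VV[0][0]++ -> VV[0]=[2, 1, 0, 0], msg_vec=[2, 1, 0, 0]; VV[1]=max(VV[1],msg_vec) then VV[1][1]++ -> VV[1]=[2, 2, 0, 0]
Event 3: SEND 1->3: VV[1][1]++ -> VV[1]=[2, 3, 0, 0], msg_vec=[2, 3, 0, 0]; VV[3]=max(VV[3],msg_vec) then VV[3][3]++ -> VV[3]=[2, 3, 0, 1]
Event 4: SEND 2->1: VV[2][2]++ -> VV[2]=[0, 0, 1, 0], msg_vec=[0, 0, 1, 0]; VV[1]=max(VV[1],msg_vec) then VV[1][1]++ -> VV[1]=[2, 4, 1, 0]
Final vectors: VV[0]=[2, 1, 0, 0]; VV[1]=[2, 4, 1, 0]; VV[2]=[0, 0, 1, 0]; VV[3]=[2, 3, 0, 1]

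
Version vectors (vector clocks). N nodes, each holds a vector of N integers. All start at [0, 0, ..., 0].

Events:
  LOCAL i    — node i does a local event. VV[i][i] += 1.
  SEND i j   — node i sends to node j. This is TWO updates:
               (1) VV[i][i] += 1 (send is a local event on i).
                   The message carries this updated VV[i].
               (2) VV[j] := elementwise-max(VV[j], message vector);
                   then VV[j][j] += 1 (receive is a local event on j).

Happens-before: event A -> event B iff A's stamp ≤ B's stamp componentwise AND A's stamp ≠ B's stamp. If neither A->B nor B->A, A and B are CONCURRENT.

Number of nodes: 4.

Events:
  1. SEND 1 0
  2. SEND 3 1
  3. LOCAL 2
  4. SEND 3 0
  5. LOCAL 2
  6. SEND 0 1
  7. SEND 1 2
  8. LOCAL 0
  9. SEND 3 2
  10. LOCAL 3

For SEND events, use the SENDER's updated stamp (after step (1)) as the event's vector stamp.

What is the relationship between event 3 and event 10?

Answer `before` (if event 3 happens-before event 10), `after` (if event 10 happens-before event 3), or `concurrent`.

Initial: VV[0]=[0, 0, 0, 0]
Initial: VV[1]=[0, 0, 0, 0]
Initial: VV[2]=[0, 0, 0, 0]
Initial: VV[3]=[0, 0, 0, 0]
Event 1: SEND 1->0: VV[1][1]++ -> VV[1]=[0, 1, 0, 0], msg_vec=[0, 1, 0, 0]; VV[0]=max(VV[0],msg_vec) then VV[0][0]++ -> VV[0]=[1, 1, 0, 0]
Event 2: SEND 3->1: VV[3][3]++ -> VV[3]=[0, 0, 0, 1], msg_vec=[0, 0, 0, 1]; VV[1]=max(VV[1],msg_vec) then VV[1][1]++ -> VV[1]=[0, 2, 0, 1]
Event 3: LOCAL 2: VV[2][2]++ -> VV[2]=[0, 0, 1, 0]
Event 4: SEND 3->0: VV[3][3]++ -> VV[3]=[0, 0, 0, 2], msg_vec=[0, 0, 0, 2]; VV[0]=max(VV[0],msg_vec) then VV[0][0]++ -> VV[0]=[2, 1, 0, 2]
Event 5: LOCAL 2: VV[2][2]++ -> VV[2]=[0, 0, 2, 0]
Event 6: SEND 0->1: VV[0][0]++ -> VV[0]=[3, 1, 0, 2], msg_vec=[3, 1, 0, 2]; VV[1]=max(VV[1],msg_vec) then VV[1][1]++ -> VV[1]=[3, 3, 0, 2]
Event 7: SEND 1->2: VV[1][1]++ -> VV[1]=[3, 4, 0, 2], msg_vec=[3, 4, 0, 2]; VV[2]=max(VV[2],msg_vec) then VV[2][2]++ -> VV[2]=[3, 4, 3, 2]
Event 8: LOCAL 0: VV[0][0]++ -> VV[0]=[4, 1, 0, 2]
Event 9: SEND 3->2: VV[3][3]++ -> VV[3]=[0, 0, 0, 3], msg_vec=[0, 0, 0, 3]; VV[2]=max(VV[2],msg_vec) then VV[2][2]++ -> VV[2]=[3, 4, 4, 3]
Event 10: LOCAL 3: VV[3][3]++ -> VV[3]=[0, 0, 0, 4]
Event 3 stamp: [0, 0, 1, 0]
Event 10 stamp: [0, 0, 0, 4]
[0, 0, 1, 0] <= [0, 0, 0, 4]? False
[0, 0, 0, 4] <= [0, 0, 1, 0]? False
Relation: concurrent

Answer: concurrent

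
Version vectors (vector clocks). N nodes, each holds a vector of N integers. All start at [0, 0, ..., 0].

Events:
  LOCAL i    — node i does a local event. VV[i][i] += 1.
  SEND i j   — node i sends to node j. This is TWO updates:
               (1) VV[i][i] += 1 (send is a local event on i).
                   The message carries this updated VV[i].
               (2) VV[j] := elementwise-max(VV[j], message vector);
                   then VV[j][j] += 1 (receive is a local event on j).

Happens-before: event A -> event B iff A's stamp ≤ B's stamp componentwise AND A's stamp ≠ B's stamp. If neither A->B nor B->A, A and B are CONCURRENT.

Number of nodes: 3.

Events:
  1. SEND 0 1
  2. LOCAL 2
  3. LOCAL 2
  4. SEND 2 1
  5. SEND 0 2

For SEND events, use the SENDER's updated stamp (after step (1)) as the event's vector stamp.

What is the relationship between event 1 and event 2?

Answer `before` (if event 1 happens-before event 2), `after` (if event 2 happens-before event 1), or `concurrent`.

Answer: concurrent

Derivation:
Initial: VV[0]=[0, 0, 0]
Initial: VV[1]=[0, 0, 0]
Initial: VV[2]=[0, 0, 0]
Event 1: SEND 0->1: VV[0][0]++ -> VV[0]=[1, 0, 0], msg_vec=[1, 0, 0]; VV[1]=max(VV[1],msg_vec) then VV[1][1]++ -> VV[1]=[1, 1, 0]
Event 2: LOCAL 2: VV[2][2]++ -> VV[2]=[0, 0, 1]
Event 3: LOCAL 2: VV[2][2]++ -> VV[2]=[0, 0, 2]
Event 4: SEND 2->1: VV[2][2]++ -> VV[2]=[0, 0, 3], msg_vec=[0, 0, 3]; VV[1]=max(VV[1],msg_vec) then VV[1][1]++ -> VV[1]=[1, 2, 3]
Event 5: SEND 0->2: VV[0][0]++ -> VV[0]=[2, 0, 0], msg_vec=[2, 0, 0]; VV[2]=max(VV[2],msg_vec) then VV[2][2]++ -> VV[2]=[2, 0, 4]
Event 1 stamp: [1, 0, 0]
Event 2 stamp: [0, 0, 1]
[1, 0, 0] <= [0, 0, 1]? False
[0, 0, 1] <= [1, 0, 0]? False
Relation: concurrent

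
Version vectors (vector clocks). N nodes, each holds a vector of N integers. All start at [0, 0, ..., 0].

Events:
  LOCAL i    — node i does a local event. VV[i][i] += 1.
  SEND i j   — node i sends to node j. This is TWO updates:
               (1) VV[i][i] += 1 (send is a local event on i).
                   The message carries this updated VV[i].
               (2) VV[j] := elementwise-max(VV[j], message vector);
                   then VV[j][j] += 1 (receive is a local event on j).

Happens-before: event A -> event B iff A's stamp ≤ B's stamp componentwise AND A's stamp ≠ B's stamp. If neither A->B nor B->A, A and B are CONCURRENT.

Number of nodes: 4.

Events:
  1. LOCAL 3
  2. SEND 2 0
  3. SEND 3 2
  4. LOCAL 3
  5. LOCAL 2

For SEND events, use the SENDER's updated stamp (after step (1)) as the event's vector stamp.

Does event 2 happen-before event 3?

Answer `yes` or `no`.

Answer: no

Derivation:
Initial: VV[0]=[0, 0, 0, 0]
Initial: VV[1]=[0, 0, 0, 0]
Initial: VV[2]=[0, 0, 0, 0]
Initial: VV[3]=[0, 0, 0, 0]
Event 1: LOCAL 3: VV[3][3]++ -> VV[3]=[0, 0, 0, 1]
Event 2: SEND 2->0: VV[2][2]++ -> VV[2]=[0, 0, 1, 0], msg_vec=[0, 0, 1, 0]; VV[0]=max(VV[0],msg_vec) then VV[0][0]++ -> VV[0]=[1, 0, 1, 0]
Event 3: SEND 3->2: VV[3][3]++ -> VV[3]=[0, 0, 0, 2], msg_vec=[0, 0, 0, 2]; VV[2]=max(VV[2],msg_vec) then VV[2][2]++ -> VV[2]=[0, 0, 2, 2]
Event 4: LOCAL 3: VV[3][3]++ -> VV[3]=[0, 0, 0, 3]
Event 5: LOCAL 2: VV[2][2]++ -> VV[2]=[0, 0, 3, 2]
Event 2 stamp: [0, 0, 1, 0]
Event 3 stamp: [0, 0, 0, 2]
[0, 0, 1, 0] <= [0, 0, 0, 2]? False. Equal? False. Happens-before: False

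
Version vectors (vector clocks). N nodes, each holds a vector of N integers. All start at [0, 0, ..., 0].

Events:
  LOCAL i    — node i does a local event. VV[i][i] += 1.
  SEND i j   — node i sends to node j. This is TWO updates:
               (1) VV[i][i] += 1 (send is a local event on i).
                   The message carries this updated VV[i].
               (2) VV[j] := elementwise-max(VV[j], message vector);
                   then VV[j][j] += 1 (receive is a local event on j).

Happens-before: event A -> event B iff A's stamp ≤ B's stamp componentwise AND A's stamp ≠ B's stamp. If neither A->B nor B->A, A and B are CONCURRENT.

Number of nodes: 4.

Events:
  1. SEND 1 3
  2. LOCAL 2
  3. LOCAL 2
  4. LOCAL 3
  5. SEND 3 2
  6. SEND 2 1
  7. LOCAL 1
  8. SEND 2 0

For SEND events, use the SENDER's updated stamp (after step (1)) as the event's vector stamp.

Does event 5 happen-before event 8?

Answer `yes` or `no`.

Answer: yes

Derivation:
Initial: VV[0]=[0, 0, 0, 0]
Initial: VV[1]=[0, 0, 0, 0]
Initial: VV[2]=[0, 0, 0, 0]
Initial: VV[3]=[0, 0, 0, 0]
Event 1: SEND 1->3: VV[1][1]++ -> VV[1]=[0, 1, 0, 0], msg_vec=[0, 1, 0, 0]; VV[3]=max(VV[3],msg_vec) then VV[3][3]++ -> VV[3]=[0, 1, 0, 1]
Event 2: LOCAL 2: VV[2][2]++ -> VV[2]=[0, 0, 1, 0]
Event 3: LOCAL 2: VV[2][2]++ -> VV[2]=[0, 0, 2, 0]
Event 4: LOCAL 3: VV[3][3]++ -> VV[3]=[0, 1, 0, 2]
Event 5: SEND 3->2: VV[3][3]++ -> VV[3]=[0, 1, 0, 3], msg_vec=[0, 1, 0, 3]; VV[2]=max(VV[2],msg_vec) then VV[2][2]++ -> VV[2]=[0, 1, 3, 3]
Event 6: SEND 2->1: VV[2][2]++ -> VV[2]=[0, 1, 4, 3], msg_vec=[0, 1, 4, 3]; VV[1]=max(VV[1],msg_vec) then VV[1][1]++ -> VV[1]=[0, 2, 4, 3]
Event 7: LOCAL 1: VV[1][1]++ -> VV[1]=[0, 3, 4, 3]
Event 8: SEND 2->0: VV[2][2]++ -> VV[2]=[0, 1, 5, 3], msg_vec=[0, 1, 5, 3]; VV[0]=max(VV[0],msg_vec) then VV[0][0]++ -> VV[0]=[1, 1, 5, 3]
Event 5 stamp: [0, 1, 0, 3]
Event 8 stamp: [0, 1, 5, 3]
[0, 1, 0, 3] <= [0, 1, 5, 3]? True. Equal? False. Happens-before: True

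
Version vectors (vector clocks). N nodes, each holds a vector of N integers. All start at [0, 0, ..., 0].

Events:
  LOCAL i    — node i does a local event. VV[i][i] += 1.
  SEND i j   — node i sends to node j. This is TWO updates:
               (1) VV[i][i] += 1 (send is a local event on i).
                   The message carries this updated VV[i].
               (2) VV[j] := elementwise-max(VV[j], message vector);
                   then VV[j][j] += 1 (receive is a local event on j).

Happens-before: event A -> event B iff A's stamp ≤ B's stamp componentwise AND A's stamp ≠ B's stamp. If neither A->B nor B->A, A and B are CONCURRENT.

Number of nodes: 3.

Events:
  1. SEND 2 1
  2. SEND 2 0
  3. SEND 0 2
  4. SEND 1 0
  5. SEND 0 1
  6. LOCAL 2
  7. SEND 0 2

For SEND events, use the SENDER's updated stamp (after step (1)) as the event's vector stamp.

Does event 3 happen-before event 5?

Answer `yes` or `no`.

Answer: yes

Derivation:
Initial: VV[0]=[0, 0, 0]
Initial: VV[1]=[0, 0, 0]
Initial: VV[2]=[0, 0, 0]
Event 1: SEND 2->1: VV[2][2]++ -> VV[2]=[0, 0, 1], msg_vec=[0, 0, 1]; VV[1]=max(VV[1],msg_vec) then VV[1][1]++ -> VV[1]=[0, 1, 1]
Event 2: SEND 2->0: VV[2][2]++ -> VV[2]=[0, 0, 2], msg_vec=[0, 0, 2]; VV[0]=max(VV[0],msg_vec) then VV[0][0]++ -> VV[0]=[1, 0, 2]
Event 3: SEND 0->2: VV[0][0]++ -> VV[0]=[2, 0, 2], msg_vec=[2, 0, 2]; VV[2]=max(VV[2],msg_vec) then VV[2][2]++ -> VV[2]=[2, 0, 3]
Event 4: SEND 1->0: VV[1][1]++ -> VV[1]=[0, 2, 1], msg_vec=[0, 2, 1]; VV[0]=max(VV[0],msg_vec) then VV[0][0]++ -> VV[0]=[3, 2, 2]
Event 5: SEND 0->1: VV[0][0]++ -> VV[0]=[4, 2, 2], msg_vec=[4, 2, 2]; VV[1]=max(VV[1],msg_vec) then VV[1][1]++ -> VV[1]=[4, 3, 2]
Event 6: LOCAL 2: VV[2][2]++ -> VV[2]=[2, 0, 4]
Event 7: SEND 0->2: VV[0][0]++ -> VV[0]=[5, 2, 2], msg_vec=[5, 2, 2]; VV[2]=max(VV[2],msg_vec) then VV[2][2]++ -> VV[2]=[5, 2, 5]
Event 3 stamp: [2, 0, 2]
Event 5 stamp: [4, 2, 2]
[2, 0, 2] <= [4, 2, 2]? True. Equal? False. Happens-before: True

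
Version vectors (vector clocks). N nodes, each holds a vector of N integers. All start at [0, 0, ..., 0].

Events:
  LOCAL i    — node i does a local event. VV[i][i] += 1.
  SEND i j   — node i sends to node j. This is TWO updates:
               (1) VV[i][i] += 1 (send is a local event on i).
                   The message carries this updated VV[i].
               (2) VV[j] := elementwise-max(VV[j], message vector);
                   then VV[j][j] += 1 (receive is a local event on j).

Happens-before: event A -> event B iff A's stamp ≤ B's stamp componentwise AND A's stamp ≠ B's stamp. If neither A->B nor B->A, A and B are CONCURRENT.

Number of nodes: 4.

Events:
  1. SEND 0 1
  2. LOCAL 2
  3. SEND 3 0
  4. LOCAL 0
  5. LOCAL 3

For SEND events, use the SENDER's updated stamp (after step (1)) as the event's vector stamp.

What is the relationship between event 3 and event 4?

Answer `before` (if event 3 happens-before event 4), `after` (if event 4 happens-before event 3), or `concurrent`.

Answer: before

Derivation:
Initial: VV[0]=[0, 0, 0, 0]
Initial: VV[1]=[0, 0, 0, 0]
Initial: VV[2]=[0, 0, 0, 0]
Initial: VV[3]=[0, 0, 0, 0]
Event 1: SEND 0->1: VV[0][0]++ -> VV[0]=[1, 0, 0, 0], msg_vec=[1, 0, 0, 0]; VV[1]=max(VV[1],msg_vec) then VV[1][1]++ -> VV[1]=[1, 1, 0, 0]
Event 2: LOCAL 2: VV[2][2]++ -> VV[2]=[0, 0, 1, 0]
Event 3: SEND 3->0: VV[3][3]++ -> VV[3]=[0, 0, 0, 1], msg_vec=[0, 0, 0, 1]; VV[0]=max(VV[0],msg_vec) then VV[0][0]++ -> VV[0]=[2, 0, 0, 1]
Event 4: LOCAL 0: VV[0][0]++ -> VV[0]=[3, 0, 0, 1]
Event 5: LOCAL 3: VV[3][3]++ -> VV[3]=[0, 0, 0, 2]
Event 3 stamp: [0, 0, 0, 1]
Event 4 stamp: [3, 0, 0, 1]
[0, 0, 0, 1] <= [3, 0, 0, 1]? True
[3, 0, 0, 1] <= [0, 0, 0, 1]? False
Relation: before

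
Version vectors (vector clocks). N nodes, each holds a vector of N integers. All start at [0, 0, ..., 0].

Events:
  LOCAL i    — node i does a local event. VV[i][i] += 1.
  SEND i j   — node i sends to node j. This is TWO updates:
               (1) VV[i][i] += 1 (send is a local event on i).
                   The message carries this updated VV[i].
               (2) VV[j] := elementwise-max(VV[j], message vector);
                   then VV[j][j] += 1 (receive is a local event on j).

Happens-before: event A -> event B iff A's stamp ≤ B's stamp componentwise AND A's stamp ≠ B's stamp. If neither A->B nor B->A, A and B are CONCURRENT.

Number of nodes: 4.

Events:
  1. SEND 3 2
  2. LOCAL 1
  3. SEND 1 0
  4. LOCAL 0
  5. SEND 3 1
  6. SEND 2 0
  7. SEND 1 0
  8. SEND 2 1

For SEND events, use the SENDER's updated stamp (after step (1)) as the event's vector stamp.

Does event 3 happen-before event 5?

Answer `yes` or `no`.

Initial: VV[0]=[0, 0, 0, 0]
Initial: VV[1]=[0, 0, 0, 0]
Initial: VV[2]=[0, 0, 0, 0]
Initial: VV[3]=[0, 0, 0, 0]
Event 1: SEND 3->2: VV[3][3]++ -> VV[3]=[0, 0, 0, 1], msg_vec=[0, 0, 0, 1]; VV[2]=max(VV[2],msg_vec) then VV[2][2]++ -> VV[2]=[0, 0, 1, 1]
Event 2: LOCAL 1: VV[1][1]++ -> VV[1]=[0, 1, 0, 0]
Event 3: SEND 1->0: VV[1][1]++ -> VV[1]=[0, 2, 0, 0], msg_vec=[0, 2, 0, 0]; VV[0]=max(VV[0],msg_vec) then VV[0][0]++ -> VV[0]=[1, 2, 0, 0]
Event 4: LOCAL 0: VV[0][0]++ -> VV[0]=[2, 2, 0, 0]
Event 5: SEND 3->1: VV[3][3]++ -> VV[3]=[0, 0, 0, 2], msg_vec=[0, 0, 0, 2]; VV[1]=max(VV[1],msg_vec) then VV[1][1]++ -> VV[1]=[0, 3, 0, 2]
Event 6: SEND 2->0: VV[2][2]++ -> VV[2]=[0, 0, 2, 1], msg_vec=[0, 0, 2, 1]; VV[0]=max(VV[0],msg_vec) then VV[0][0]++ -> VV[0]=[3, 2, 2, 1]
Event 7: SEND 1->0: VV[1][1]++ -> VV[1]=[0, 4, 0, 2], msg_vec=[0, 4, 0, 2]; VV[0]=max(VV[0],msg_vec) then VV[0][0]++ -> VV[0]=[4, 4, 2, 2]
Event 8: SEND 2->1: VV[2][2]++ -> VV[2]=[0, 0, 3, 1], msg_vec=[0, 0, 3, 1]; VV[1]=max(VV[1],msg_vec) then VV[1][1]++ -> VV[1]=[0, 5, 3, 2]
Event 3 stamp: [0, 2, 0, 0]
Event 5 stamp: [0, 0, 0, 2]
[0, 2, 0, 0] <= [0, 0, 0, 2]? False. Equal? False. Happens-before: False

Answer: no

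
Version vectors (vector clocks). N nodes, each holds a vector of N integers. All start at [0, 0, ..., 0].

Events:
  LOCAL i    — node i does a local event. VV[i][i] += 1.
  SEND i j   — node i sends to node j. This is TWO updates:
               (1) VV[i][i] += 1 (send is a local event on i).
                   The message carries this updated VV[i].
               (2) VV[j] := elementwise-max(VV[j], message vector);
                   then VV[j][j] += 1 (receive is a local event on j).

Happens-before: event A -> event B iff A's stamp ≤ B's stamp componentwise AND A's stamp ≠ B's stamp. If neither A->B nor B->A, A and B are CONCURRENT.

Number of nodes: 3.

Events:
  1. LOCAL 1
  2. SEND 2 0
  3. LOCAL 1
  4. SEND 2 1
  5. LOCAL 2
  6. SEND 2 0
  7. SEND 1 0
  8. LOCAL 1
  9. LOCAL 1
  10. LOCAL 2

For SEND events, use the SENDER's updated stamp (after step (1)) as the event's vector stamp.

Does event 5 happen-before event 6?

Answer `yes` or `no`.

Answer: yes

Derivation:
Initial: VV[0]=[0, 0, 0]
Initial: VV[1]=[0, 0, 0]
Initial: VV[2]=[0, 0, 0]
Event 1: LOCAL 1: VV[1][1]++ -> VV[1]=[0, 1, 0]
Event 2: SEND 2->0: VV[2][2]++ -> VV[2]=[0, 0, 1], msg_vec=[0, 0, 1]; VV[0]=max(VV[0],msg_vec) then VV[0][0]++ -> VV[0]=[1, 0, 1]
Event 3: LOCAL 1: VV[1][1]++ -> VV[1]=[0, 2, 0]
Event 4: SEND 2->1: VV[2][2]++ -> VV[2]=[0, 0, 2], msg_vec=[0, 0, 2]; VV[1]=max(VV[1],msg_vec) then VV[1][1]++ -> VV[1]=[0, 3, 2]
Event 5: LOCAL 2: VV[2][2]++ -> VV[2]=[0, 0, 3]
Event 6: SEND 2->0: VV[2][2]++ -> VV[2]=[0, 0, 4], msg_vec=[0, 0, 4]; VV[0]=max(VV[0],msg_vec) then VV[0][0]++ -> VV[0]=[2, 0, 4]
Event 7: SEND 1->0: VV[1][1]++ -> VV[1]=[0, 4, 2], msg_vec=[0, 4, 2]; VV[0]=max(VV[0],msg_vec) then VV[0][0]++ -> VV[0]=[3, 4, 4]
Event 8: LOCAL 1: VV[1][1]++ -> VV[1]=[0, 5, 2]
Event 9: LOCAL 1: VV[1][1]++ -> VV[1]=[0, 6, 2]
Event 10: LOCAL 2: VV[2][2]++ -> VV[2]=[0, 0, 5]
Event 5 stamp: [0, 0, 3]
Event 6 stamp: [0, 0, 4]
[0, 0, 3] <= [0, 0, 4]? True. Equal? False. Happens-before: True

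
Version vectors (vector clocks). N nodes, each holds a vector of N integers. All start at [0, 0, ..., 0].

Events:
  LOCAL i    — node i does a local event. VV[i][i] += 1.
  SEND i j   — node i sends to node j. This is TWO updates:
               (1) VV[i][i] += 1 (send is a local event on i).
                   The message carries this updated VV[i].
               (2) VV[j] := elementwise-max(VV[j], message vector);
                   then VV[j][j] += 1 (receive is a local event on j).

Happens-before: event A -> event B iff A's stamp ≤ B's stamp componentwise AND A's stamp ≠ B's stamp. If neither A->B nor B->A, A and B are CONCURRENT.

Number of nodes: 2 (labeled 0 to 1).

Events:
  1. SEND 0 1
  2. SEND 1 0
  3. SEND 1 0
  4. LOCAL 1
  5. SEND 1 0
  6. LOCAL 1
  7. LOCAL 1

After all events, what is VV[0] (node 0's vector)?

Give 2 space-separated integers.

Initial: VV[0]=[0, 0]
Initial: VV[1]=[0, 0]
Event 1: SEND 0->1: VV[0][0]++ -> VV[0]=[1, 0], msg_vec=[1, 0]; VV[1]=max(VV[1],msg_vec) then VV[1][1]++ -> VV[1]=[1, 1]
Event 2: SEND 1->0: VV[1][1]++ -> VV[1]=[1, 2], msg_vec=[1, 2]; VV[0]=max(VV[0],msg_vec) then VV[0][0]++ -> VV[0]=[2, 2]
Event 3: SEND 1->0: VV[1][1]++ -> VV[1]=[1, 3], msg_vec=[1, 3]; VV[0]=max(VV[0],msg_vec) then VV[0][0]++ -> VV[0]=[3, 3]
Event 4: LOCAL 1: VV[1][1]++ -> VV[1]=[1, 4]
Event 5: SEND 1->0: VV[1][1]++ -> VV[1]=[1, 5], msg_vec=[1, 5]; VV[0]=max(VV[0],msg_vec) then VV[0][0]++ -> VV[0]=[4, 5]
Event 6: LOCAL 1: VV[1][1]++ -> VV[1]=[1, 6]
Event 7: LOCAL 1: VV[1][1]++ -> VV[1]=[1, 7]
Final vectors: VV[0]=[4, 5]; VV[1]=[1, 7]

Answer: 4 5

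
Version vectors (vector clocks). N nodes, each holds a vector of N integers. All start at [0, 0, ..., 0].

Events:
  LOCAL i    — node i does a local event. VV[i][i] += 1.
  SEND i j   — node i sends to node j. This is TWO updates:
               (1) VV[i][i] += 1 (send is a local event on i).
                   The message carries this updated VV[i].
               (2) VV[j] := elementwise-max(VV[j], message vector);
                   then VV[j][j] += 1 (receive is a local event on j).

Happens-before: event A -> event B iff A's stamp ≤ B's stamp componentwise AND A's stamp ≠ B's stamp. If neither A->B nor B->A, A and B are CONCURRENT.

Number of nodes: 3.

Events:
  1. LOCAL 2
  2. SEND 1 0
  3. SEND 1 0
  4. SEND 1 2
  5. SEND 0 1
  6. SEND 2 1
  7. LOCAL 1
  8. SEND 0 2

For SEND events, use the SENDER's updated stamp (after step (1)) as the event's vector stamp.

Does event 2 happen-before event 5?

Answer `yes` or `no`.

Answer: yes

Derivation:
Initial: VV[0]=[0, 0, 0]
Initial: VV[1]=[0, 0, 0]
Initial: VV[2]=[0, 0, 0]
Event 1: LOCAL 2: VV[2][2]++ -> VV[2]=[0, 0, 1]
Event 2: SEND 1->0: VV[1][1]++ -> VV[1]=[0, 1, 0], msg_vec=[0, 1, 0]; VV[0]=max(VV[0],msg_vec) then VV[0][0]++ -> VV[0]=[1, 1, 0]
Event 3: SEND 1->0: VV[1][1]++ -> VV[1]=[0, 2, 0], msg_vec=[0, 2, 0]; VV[0]=max(VV[0],msg_vec) then VV[0][0]++ -> VV[0]=[2, 2, 0]
Event 4: SEND 1->2: VV[1][1]++ -> VV[1]=[0, 3, 0], msg_vec=[0, 3, 0]; VV[2]=max(VV[2],msg_vec) then VV[2][2]++ -> VV[2]=[0, 3, 2]
Event 5: SEND 0->1: VV[0][0]++ -> VV[0]=[3, 2, 0], msg_vec=[3, 2, 0]; VV[1]=max(VV[1],msg_vec) then VV[1][1]++ -> VV[1]=[3, 4, 0]
Event 6: SEND 2->1: VV[2][2]++ -> VV[2]=[0, 3, 3], msg_vec=[0, 3, 3]; VV[1]=max(VV[1],msg_vec) then VV[1][1]++ -> VV[1]=[3, 5, 3]
Event 7: LOCAL 1: VV[1][1]++ -> VV[1]=[3, 6, 3]
Event 8: SEND 0->2: VV[0][0]++ -> VV[0]=[4, 2, 0], msg_vec=[4, 2, 0]; VV[2]=max(VV[2],msg_vec) then VV[2][2]++ -> VV[2]=[4, 3, 4]
Event 2 stamp: [0, 1, 0]
Event 5 stamp: [3, 2, 0]
[0, 1, 0] <= [3, 2, 0]? True. Equal? False. Happens-before: True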